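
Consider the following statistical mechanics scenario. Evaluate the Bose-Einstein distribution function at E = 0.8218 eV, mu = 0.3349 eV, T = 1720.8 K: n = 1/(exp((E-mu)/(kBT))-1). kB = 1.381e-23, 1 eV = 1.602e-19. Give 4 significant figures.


Step 1: (E - mu) = 0.4869 eV
Step 2: x = (E-mu)*eV/(kB*T) = 0.4869*1.602e-19/(1.381e-23*1720.8) = 3.282
Step 3: exp(x) = 26.64
Step 4: n = 1/(exp(x)-1) = 0.03901

0.03901


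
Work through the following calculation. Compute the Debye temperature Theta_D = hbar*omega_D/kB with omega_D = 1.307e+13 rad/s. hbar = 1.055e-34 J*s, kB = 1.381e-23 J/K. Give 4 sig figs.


Step 1: hbar*omega_D = 1.055e-34 * 1.307e+13 = 1.379e-21 J
Step 2: Theta_D = 1.379e-21 / 1.381e-23
Step 3: Theta_D = 99.85 K

99.85


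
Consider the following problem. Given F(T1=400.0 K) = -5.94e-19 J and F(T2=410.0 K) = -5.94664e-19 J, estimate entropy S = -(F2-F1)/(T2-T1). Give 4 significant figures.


Step 1: dF = F2 - F1 = -5.94664e-19 - (-5.94e-19) = -6.64e-22 J
Step 2: dT = T2 - T1 = 410.0 - 400.0 = 10 K
Step 3: S = -dF/dT = -(-6.64e-22)/10 = 6.64e-23 J/K

6.64e-23


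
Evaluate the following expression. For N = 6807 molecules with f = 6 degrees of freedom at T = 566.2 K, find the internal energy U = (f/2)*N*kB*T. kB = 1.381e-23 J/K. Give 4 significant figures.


Step 1: f/2 = 6/2 = 3.0
Step 2: N*kB*T = 6807*1.381e-23*566.2 = 5.323e-17
Step 3: U = 3.0 * 5.323e-17 = 1.597e-16 J

1.597e-16


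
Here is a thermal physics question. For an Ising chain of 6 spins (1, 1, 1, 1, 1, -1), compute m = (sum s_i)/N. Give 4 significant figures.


Step 1: Count up spins (+1): 5, down spins (-1): 1
Step 2: Total magnetization M = 5 - 1 = 4
Step 3: m = M/N = 4/6 = 0.6667

0.6667


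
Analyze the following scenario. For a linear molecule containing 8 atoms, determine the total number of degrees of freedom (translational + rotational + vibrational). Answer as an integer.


Step 1: Translational DOF = 3
Step 2: Rotational DOF (linear) = 2
Step 3: Vibrational DOF = 3*8 - 5 = 19
Step 4: Total = 3 + 2 + 19 = 24

24


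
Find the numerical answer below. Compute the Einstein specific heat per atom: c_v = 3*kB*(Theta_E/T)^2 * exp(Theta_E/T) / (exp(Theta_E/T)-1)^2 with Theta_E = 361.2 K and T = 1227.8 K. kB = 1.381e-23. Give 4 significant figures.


Step 1: x = Theta_E/T = 361.2/1227.8 = 0.2942
Step 2: x^2 = 0.08654
Step 3: exp(x) = 1.342
Step 4: c_v = 3*1.381e-23*0.08654*1.342/(1.342-1)^2 = 4.113e-23

4.113e-23


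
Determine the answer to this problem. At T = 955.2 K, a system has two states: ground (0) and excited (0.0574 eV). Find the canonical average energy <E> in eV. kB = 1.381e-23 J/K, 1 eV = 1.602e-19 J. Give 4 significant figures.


Step 1: beta*E = 0.0574*1.602e-19/(1.381e-23*955.2) = 0.6971
Step 2: exp(-beta*E) = 0.498
Step 3: <E> = 0.0574*0.498/(1+0.498) = 0.01908 eV

0.01908


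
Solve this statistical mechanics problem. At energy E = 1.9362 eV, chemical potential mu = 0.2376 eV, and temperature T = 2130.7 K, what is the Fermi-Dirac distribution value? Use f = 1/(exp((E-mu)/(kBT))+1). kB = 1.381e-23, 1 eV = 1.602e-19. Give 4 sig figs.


Step 1: (E - mu) = 1.9362 - 0.2376 = 1.699 eV
Step 2: Convert: (E-mu)*eV = 2.721e-19 J
Step 3: x = (E-mu)*eV/(kB*T) = 9.248
Step 4: f = 1/(exp(9.248)+1) = 9.632e-05

9.632e-05


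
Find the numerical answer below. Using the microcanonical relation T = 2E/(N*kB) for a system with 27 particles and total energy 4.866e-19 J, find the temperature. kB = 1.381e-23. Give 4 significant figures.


Step 1: Numerator = 2*E = 2*4.866e-19 = 9.732e-19 J
Step 2: Denominator = N*kB = 27*1.381e-23 = 3.729e-22
Step 3: T = 9.732e-19 / 3.729e-22 = 2610 K

2610


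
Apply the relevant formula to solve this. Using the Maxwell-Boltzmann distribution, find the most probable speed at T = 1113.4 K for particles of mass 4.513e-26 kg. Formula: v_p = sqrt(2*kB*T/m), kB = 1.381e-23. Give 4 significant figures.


Step 1: Numerator = 2*kB*T = 2*1.381e-23*1113.4 = 3.075e-20
Step 2: Ratio = 3.075e-20 / 4.513e-26 = 6.814e+05
Step 3: v_p = sqrt(6.814e+05) = 825.5 m/s

825.5


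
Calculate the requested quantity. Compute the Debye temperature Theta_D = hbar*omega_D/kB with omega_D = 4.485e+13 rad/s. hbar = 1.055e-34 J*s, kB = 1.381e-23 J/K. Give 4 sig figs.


Step 1: hbar*omega_D = 1.055e-34 * 4.485e+13 = 4.732e-21 J
Step 2: Theta_D = 4.732e-21 / 1.381e-23
Step 3: Theta_D = 342.6 K

342.6


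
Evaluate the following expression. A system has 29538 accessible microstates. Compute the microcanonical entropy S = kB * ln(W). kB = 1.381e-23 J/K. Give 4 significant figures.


Step 1: ln(W) = ln(29538) = 10.29
Step 2: S = kB * ln(W) = 1.381e-23 * 10.29
Step 3: S = 1.422e-22 J/K

1.422e-22


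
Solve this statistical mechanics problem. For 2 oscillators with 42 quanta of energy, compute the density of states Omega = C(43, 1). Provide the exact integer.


Step 1: Use binomial coefficient C(43, 1)
Step 2: Numerator = 43! / 42!
Step 3: Denominator = 1!
Step 4: Omega = 43

43


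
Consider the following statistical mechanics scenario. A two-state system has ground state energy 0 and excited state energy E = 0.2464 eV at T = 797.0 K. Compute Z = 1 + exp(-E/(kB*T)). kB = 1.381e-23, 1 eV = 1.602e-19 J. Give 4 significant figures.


Step 1: Compute beta*E = E*eV/(kB*T) = 0.2464*1.602e-19/(1.381e-23*797.0) = 3.586
Step 2: exp(-beta*E) = exp(-3.586) = 0.0277
Step 3: Z = 1 + 0.0277 = 1.028

1.028


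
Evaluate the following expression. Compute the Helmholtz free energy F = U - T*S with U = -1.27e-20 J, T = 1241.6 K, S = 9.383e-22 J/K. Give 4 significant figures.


Step 1: T*S = 1241.6 * 9.383e-22 = 1.165e-18 J
Step 2: F = U - T*S = -1.27e-20 - 1.165e-18
Step 3: F = -1.178e-18 J

-1.178e-18


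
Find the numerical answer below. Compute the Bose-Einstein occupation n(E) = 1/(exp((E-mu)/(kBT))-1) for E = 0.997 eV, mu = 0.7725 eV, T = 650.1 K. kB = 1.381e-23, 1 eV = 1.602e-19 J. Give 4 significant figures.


Step 1: (E - mu) = 0.2245 eV
Step 2: x = (E-mu)*eV/(kB*T) = 0.2245*1.602e-19/(1.381e-23*650.1) = 4.006
Step 3: exp(x) = 54.92
Step 4: n = 1/(exp(x)-1) = 0.01854

0.01854


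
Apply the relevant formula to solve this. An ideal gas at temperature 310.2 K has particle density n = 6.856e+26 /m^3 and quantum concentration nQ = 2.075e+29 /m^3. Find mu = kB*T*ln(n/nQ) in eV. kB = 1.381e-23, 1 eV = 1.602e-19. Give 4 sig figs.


Step 1: n/nQ = 6.856e+26/2.075e+29 = 0.003304
Step 2: ln(n/nQ) = -5.713
Step 3: mu = kB*T*ln(n/nQ) = 4.284e-21*-5.713 = -2.447e-20 J
Step 4: Convert to eV: -2.447e-20/1.602e-19 = -0.1528 eV

-0.1528


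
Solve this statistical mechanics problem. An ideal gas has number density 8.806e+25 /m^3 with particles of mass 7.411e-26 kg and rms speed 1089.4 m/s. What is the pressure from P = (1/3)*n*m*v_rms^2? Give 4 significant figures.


Step 1: v_rms^2 = 1089.4^2 = 1.187e+06
Step 2: n*m = 8.806e+25*7.411e-26 = 6.526
Step 3: P = (1/3)*6.526*1.187e+06 = 2.582e+06 Pa

2.582e+06


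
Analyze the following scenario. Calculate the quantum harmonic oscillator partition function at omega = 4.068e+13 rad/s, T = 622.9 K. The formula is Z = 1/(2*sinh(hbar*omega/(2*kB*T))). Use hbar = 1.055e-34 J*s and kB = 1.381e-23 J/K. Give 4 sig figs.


Step 1: Compute x = hbar*omega/(kB*T) = 1.055e-34*4.068e+13/(1.381e-23*622.9) = 0.4989
Step 2: x/2 = 0.2495
Step 3: sinh(x/2) = 0.252
Step 4: Z = 1/(2*0.252) = 1.984

1.984


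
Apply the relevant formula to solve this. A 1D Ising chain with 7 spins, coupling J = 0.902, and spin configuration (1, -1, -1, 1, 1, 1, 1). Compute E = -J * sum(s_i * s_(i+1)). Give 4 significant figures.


Step 1: Nearest-neighbor products: -1, 1, -1, 1, 1, 1
Step 2: Sum of products = 2
Step 3: E = -0.902 * 2 = -1.804

-1.804


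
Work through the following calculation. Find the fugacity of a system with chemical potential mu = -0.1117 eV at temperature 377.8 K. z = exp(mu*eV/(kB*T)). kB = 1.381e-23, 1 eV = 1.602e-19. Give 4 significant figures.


Step 1: Convert mu to Joules: -0.1117*1.602e-19 = -1.789e-20 J
Step 2: kB*T = 1.381e-23*377.8 = 5.217e-21 J
Step 3: mu/(kB*T) = -3.43
Step 4: z = exp(-3.43) = 0.0324

0.0324


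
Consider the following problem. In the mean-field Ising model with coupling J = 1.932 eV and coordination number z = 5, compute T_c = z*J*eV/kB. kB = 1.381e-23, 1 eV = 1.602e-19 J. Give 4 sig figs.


Step 1: z*J = 5*1.932 = 9.66 eV
Step 2: Convert to Joules: 9.66*1.602e-19 = 1.548e-18 J
Step 3: T_c = 1.548e-18 / 1.381e-23 = 1.121e+05 K

1.121e+05


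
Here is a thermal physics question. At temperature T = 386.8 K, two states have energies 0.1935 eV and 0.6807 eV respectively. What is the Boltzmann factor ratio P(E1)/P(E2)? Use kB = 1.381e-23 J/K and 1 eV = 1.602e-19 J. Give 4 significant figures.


Step 1: Compute energy difference dE = E1 - E2 = 0.1935 - 0.6807 = -0.4872 eV
Step 2: Convert to Joules: dE_J = -0.4872 * 1.602e-19 = -7.805e-20 J
Step 3: Compute exponent = -dE_J / (kB * T) = -(-7.805e-20) / (1.381e-23 * 386.8) = 14.61
Step 4: P(E1)/P(E2) = exp(14.61) = 2.216e+06

2.216e+06


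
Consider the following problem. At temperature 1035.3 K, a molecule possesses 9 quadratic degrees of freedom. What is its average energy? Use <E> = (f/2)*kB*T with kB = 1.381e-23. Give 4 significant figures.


Step 1: f/2 = 9/2 = 4.5
Step 2: kB*T = 1.381e-23 * 1035.3 = 1.43e-20
Step 3: <E> = 4.5 * 1.43e-20 = 6.434e-20 J

6.434e-20


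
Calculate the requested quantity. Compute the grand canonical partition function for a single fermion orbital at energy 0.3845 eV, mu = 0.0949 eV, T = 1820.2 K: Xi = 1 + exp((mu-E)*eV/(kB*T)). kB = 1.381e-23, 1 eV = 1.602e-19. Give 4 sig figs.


Step 1: (mu - E) = 0.0949 - 0.3845 = -0.2896 eV
Step 2: x = (mu-E)*eV/(kB*T) = -0.2896*1.602e-19/(1.381e-23*1820.2) = -1.846
Step 3: exp(x) = 0.1579
Step 4: Xi = 1 + 0.1579 = 1.158

1.158


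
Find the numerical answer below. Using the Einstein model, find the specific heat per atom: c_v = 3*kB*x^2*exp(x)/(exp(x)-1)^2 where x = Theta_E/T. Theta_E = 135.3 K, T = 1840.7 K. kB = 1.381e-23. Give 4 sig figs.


Step 1: x = Theta_E/T = 135.3/1840.7 = 0.0735
Step 2: x^2 = 0.005403
Step 3: exp(x) = 1.076
Step 4: c_v = 3*1.381e-23*0.005403*1.076/(1.076-1)^2 = 4.141e-23

4.141e-23


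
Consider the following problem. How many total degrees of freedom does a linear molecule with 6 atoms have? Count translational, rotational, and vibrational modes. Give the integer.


Step 1: Translational DOF = 3
Step 2: Rotational DOF (linear) = 2
Step 3: Vibrational DOF = 3*6 - 5 = 13
Step 4: Total = 3 + 2 + 13 = 18

18


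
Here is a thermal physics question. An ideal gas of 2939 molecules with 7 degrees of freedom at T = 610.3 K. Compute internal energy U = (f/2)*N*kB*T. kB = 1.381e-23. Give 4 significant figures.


Step 1: f/2 = 7/2 = 3.5
Step 2: N*kB*T = 2939*1.381e-23*610.3 = 2.477e-17
Step 3: U = 3.5 * 2.477e-17 = 8.67e-17 J

8.67e-17


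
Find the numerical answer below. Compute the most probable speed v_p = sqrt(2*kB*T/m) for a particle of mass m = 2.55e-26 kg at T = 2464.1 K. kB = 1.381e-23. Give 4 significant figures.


Step 1: Numerator = 2*kB*T = 2*1.381e-23*2464.1 = 6.806e-20
Step 2: Ratio = 6.806e-20 / 2.55e-26 = 2.669e+06
Step 3: v_p = sqrt(2.669e+06) = 1634 m/s

1634


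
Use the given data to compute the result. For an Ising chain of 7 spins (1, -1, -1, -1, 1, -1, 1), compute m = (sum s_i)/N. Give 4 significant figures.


Step 1: Count up spins (+1): 3, down spins (-1): 4
Step 2: Total magnetization M = 3 - 4 = -1
Step 3: m = M/N = -1/7 = -0.1429

-0.1429


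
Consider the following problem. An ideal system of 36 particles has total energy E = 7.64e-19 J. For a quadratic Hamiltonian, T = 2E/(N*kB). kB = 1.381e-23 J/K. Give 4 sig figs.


Step 1: Numerator = 2*E = 2*7.64e-19 = 1.528e-18 J
Step 2: Denominator = N*kB = 36*1.381e-23 = 4.972e-22
Step 3: T = 1.528e-18 / 4.972e-22 = 3073 K

3073


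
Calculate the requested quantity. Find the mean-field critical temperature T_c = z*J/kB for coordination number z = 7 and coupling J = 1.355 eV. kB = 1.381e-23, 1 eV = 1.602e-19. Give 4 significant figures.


Step 1: z*J = 7*1.355 = 9.485 eV
Step 2: Convert to Joules: 9.485*1.602e-19 = 1.519e-18 J
Step 3: T_c = 1.519e-18 / 1.381e-23 = 1.1e+05 K

1.1e+05


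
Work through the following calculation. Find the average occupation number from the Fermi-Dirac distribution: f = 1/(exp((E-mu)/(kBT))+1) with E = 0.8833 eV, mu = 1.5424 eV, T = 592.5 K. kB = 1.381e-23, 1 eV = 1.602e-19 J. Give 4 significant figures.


Step 1: (E - mu) = 0.8833 - 1.5424 = -0.6591 eV
Step 2: Convert: (E-mu)*eV = -1.056e-19 J
Step 3: x = (E-mu)*eV/(kB*T) = -12.9
Step 4: f = 1/(exp(-12.9)+1) = 1

1


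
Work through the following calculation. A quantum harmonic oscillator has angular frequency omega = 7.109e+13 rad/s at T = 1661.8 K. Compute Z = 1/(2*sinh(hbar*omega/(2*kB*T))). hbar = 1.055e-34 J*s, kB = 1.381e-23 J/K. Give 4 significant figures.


Step 1: Compute x = hbar*omega/(kB*T) = 1.055e-34*7.109e+13/(1.381e-23*1661.8) = 0.3268
Step 2: x/2 = 0.1634
Step 3: sinh(x/2) = 0.1641
Step 4: Z = 1/(2*0.1641) = 3.046

3.046


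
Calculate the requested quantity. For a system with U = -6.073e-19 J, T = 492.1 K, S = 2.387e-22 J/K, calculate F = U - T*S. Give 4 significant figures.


Step 1: T*S = 492.1 * 2.387e-22 = 1.175e-19 J
Step 2: F = U - T*S = -6.073e-19 - 1.175e-19
Step 3: F = -7.248e-19 J

-7.248e-19


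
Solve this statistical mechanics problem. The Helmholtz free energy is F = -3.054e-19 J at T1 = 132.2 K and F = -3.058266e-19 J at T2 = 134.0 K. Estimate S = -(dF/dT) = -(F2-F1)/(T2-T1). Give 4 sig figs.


Step 1: dF = F2 - F1 = -3.058266e-19 - (-3.054e-19) = -4.266e-22 J
Step 2: dT = T2 - T1 = 134.0 - 132.2 = 1.8 K
Step 3: S = -dF/dT = -(-4.266e-22)/1.8 = 2.37e-22 J/K

2.37e-22


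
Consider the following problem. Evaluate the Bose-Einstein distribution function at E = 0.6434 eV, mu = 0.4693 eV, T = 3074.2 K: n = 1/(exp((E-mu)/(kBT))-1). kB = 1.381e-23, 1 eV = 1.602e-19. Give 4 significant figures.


Step 1: (E - mu) = 0.1741 eV
Step 2: x = (E-mu)*eV/(kB*T) = 0.1741*1.602e-19/(1.381e-23*3074.2) = 0.657
Step 3: exp(x) = 1.929
Step 4: n = 1/(exp(x)-1) = 1.077

1.077


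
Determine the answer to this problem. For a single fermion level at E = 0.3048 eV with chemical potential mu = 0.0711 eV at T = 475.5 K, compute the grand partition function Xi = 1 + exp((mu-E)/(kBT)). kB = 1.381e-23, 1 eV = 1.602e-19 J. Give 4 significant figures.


Step 1: (mu - E) = 0.0711 - 0.3048 = -0.2337 eV
Step 2: x = (mu-E)*eV/(kB*T) = -0.2337*1.602e-19/(1.381e-23*475.5) = -5.701
Step 3: exp(x) = 0.003341
Step 4: Xi = 1 + 0.003341 = 1.003

1.003


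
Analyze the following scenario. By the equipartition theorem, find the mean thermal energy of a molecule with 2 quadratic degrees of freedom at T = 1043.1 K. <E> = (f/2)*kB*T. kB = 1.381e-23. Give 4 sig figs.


Step 1: f/2 = 2/2 = 1
Step 2: kB*T = 1.381e-23 * 1043.1 = 1.441e-20
Step 3: <E> = 1 * 1.441e-20 = 1.441e-20 J

1.441e-20


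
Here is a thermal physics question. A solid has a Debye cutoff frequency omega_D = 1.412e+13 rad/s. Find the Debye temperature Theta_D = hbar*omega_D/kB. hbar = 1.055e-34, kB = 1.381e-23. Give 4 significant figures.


Step 1: hbar*omega_D = 1.055e-34 * 1.412e+13 = 1.49e-21 J
Step 2: Theta_D = 1.49e-21 / 1.381e-23
Step 3: Theta_D = 107.9 K

107.9


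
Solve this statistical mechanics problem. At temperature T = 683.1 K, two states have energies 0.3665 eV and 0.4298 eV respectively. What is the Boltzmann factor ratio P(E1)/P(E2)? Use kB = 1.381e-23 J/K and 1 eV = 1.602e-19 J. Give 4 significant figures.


Step 1: Compute energy difference dE = E1 - E2 = 0.3665 - 0.4298 = -0.0633 eV
Step 2: Convert to Joules: dE_J = -0.0633 * 1.602e-19 = -1.014e-20 J
Step 3: Compute exponent = -dE_J / (kB * T) = -(-1.014e-20) / (1.381e-23 * 683.1) = 1.075
Step 4: P(E1)/P(E2) = exp(1.075) = 2.93

2.93


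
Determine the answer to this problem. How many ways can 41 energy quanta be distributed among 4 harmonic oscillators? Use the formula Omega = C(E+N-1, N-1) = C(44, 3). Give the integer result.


Step 1: Use binomial coefficient C(44, 3)
Step 2: Numerator = 44! / 41!
Step 3: Denominator = 3!
Step 4: Omega = 13244

13244


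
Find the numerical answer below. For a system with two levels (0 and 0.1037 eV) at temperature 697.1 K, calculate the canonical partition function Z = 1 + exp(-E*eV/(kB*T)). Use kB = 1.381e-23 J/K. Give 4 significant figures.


Step 1: Compute beta*E = E*eV/(kB*T) = 0.1037*1.602e-19/(1.381e-23*697.1) = 1.726
Step 2: exp(-beta*E) = exp(-1.726) = 0.1781
Step 3: Z = 1 + 0.1781 = 1.178

1.178


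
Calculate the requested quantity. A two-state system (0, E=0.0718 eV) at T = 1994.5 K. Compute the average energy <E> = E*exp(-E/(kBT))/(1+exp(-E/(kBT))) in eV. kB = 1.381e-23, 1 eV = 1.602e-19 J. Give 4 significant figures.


Step 1: beta*E = 0.0718*1.602e-19/(1.381e-23*1994.5) = 0.4176
Step 2: exp(-beta*E) = 0.6586
Step 3: <E> = 0.0718*0.6586/(1+0.6586) = 0.02851 eV

0.02851


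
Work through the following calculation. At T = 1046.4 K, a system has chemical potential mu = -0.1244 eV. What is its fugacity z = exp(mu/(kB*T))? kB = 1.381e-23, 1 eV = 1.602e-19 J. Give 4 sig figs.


Step 1: Convert mu to Joules: -0.1244*1.602e-19 = -1.993e-20 J
Step 2: kB*T = 1.381e-23*1046.4 = 1.445e-20 J
Step 3: mu/(kB*T) = -1.379
Step 4: z = exp(-1.379) = 0.2518

0.2518


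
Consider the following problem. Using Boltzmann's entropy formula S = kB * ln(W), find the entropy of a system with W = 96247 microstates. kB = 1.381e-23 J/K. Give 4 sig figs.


Step 1: ln(W) = ln(96247) = 11.47
Step 2: S = kB * ln(W) = 1.381e-23 * 11.47
Step 3: S = 1.585e-22 J/K

1.585e-22


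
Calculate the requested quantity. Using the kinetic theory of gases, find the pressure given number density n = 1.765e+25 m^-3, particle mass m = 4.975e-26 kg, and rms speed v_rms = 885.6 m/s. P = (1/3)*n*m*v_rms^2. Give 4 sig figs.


Step 1: v_rms^2 = 885.6^2 = 7.843e+05
Step 2: n*m = 1.765e+25*4.975e-26 = 0.8781
Step 3: P = (1/3)*0.8781*7.843e+05 = 2.296e+05 Pa

2.296e+05


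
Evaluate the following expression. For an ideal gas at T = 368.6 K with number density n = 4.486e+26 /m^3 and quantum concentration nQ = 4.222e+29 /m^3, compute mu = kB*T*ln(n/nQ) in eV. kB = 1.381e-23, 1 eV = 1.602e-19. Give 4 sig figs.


Step 1: n/nQ = 4.486e+26/4.222e+29 = 0.001063
Step 2: ln(n/nQ) = -6.847
Step 3: mu = kB*T*ln(n/nQ) = 5.09e-21*-6.847 = -3.485e-20 J
Step 4: Convert to eV: -3.485e-20/1.602e-19 = -0.2176 eV

-0.2176


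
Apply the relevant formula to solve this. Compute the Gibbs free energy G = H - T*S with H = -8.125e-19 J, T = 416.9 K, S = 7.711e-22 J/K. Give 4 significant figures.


Step 1: T*S = 416.9 * 7.711e-22 = 3.215e-19 J
Step 2: G = H - T*S = -8.125e-19 - 3.215e-19
Step 3: G = -1.134e-18 J

-1.134e-18


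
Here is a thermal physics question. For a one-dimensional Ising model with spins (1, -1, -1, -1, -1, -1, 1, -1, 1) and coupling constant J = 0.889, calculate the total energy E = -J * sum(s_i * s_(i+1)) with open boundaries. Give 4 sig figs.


Step 1: Nearest-neighbor products: -1, 1, 1, 1, 1, -1, -1, -1
Step 2: Sum of products = 0
Step 3: E = -0.889 * 0 = 0

0


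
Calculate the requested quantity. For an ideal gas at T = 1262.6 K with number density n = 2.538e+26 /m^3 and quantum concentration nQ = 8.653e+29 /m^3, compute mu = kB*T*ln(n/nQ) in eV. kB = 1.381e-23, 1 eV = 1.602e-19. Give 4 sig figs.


Step 1: n/nQ = 2.538e+26/8.653e+29 = 0.0002933
Step 2: ln(n/nQ) = -8.134
Step 3: mu = kB*T*ln(n/nQ) = 1.744e-20*-8.134 = -1.418e-19 J
Step 4: Convert to eV: -1.418e-19/1.602e-19 = -0.8854 eV

-0.8854


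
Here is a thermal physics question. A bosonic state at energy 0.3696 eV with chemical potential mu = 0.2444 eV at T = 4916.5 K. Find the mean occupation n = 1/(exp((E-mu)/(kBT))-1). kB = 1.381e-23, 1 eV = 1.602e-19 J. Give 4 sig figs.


Step 1: (E - mu) = 0.1252 eV
Step 2: x = (E-mu)*eV/(kB*T) = 0.1252*1.602e-19/(1.381e-23*4916.5) = 0.2954
Step 3: exp(x) = 1.344
Step 4: n = 1/(exp(x)-1) = 2.91

2.91


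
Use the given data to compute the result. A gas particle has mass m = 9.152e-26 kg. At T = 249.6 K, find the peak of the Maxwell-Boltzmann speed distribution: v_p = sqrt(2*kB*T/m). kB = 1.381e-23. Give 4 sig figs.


Step 1: Numerator = 2*kB*T = 2*1.381e-23*249.6 = 6.894e-21
Step 2: Ratio = 6.894e-21 / 9.152e-26 = 7.533e+04
Step 3: v_p = sqrt(7.533e+04) = 274.5 m/s

274.5


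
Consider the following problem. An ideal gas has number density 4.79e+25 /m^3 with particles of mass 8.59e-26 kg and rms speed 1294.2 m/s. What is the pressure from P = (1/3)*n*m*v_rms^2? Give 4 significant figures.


Step 1: v_rms^2 = 1294.2^2 = 1.675e+06
Step 2: n*m = 4.79e+25*8.59e-26 = 4.115
Step 3: P = (1/3)*4.115*1.675e+06 = 2.297e+06 Pa

2.297e+06


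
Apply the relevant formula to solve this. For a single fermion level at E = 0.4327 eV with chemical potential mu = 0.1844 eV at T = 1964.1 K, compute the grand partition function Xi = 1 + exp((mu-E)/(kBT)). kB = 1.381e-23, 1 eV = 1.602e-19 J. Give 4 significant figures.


Step 1: (mu - E) = 0.1844 - 0.4327 = -0.2483 eV
Step 2: x = (mu-E)*eV/(kB*T) = -0.2483*1.602e-19/(1.381e-23*1964.1) = -1.466
Step 3: exp(x) = 0.2307
Step 4: Xi = 1 + 0.2307 = 1.231

1.231


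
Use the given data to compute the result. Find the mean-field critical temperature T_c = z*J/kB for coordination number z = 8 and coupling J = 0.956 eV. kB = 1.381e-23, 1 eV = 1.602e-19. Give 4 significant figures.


Step 1: z*J = 8*0.956 = 7.648 eV
Step 2: Convert to Joules: 7.648*1.602e-19 = 1.225e-18 J
Step 3: T_c = 1.225e-18 / 1.381e-23 = 8.872e+04 K

8.872e+04


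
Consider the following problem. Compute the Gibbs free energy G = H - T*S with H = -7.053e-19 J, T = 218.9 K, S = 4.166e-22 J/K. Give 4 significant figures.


Step 1: T*S = 218.9 * 4.166e-22 = 9.119e-20 J
Step 2: G = H - T*S = -7.053e-19 - 9.119e-20
Step 3: G = -7.965e-19 J

-7.965e-19


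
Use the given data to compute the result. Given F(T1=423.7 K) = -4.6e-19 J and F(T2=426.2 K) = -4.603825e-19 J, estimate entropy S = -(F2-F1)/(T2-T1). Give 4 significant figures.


Step 1: dF = F2 - F1 = -4.603825e-19 - (-4.6e-19) = -3.825e-22 J
Step 2: dT = T2 - T1 = 426.2 - 423.7 = 2.5 K
Step 3: S = -dF/dT = -(-3.825e-22)/2.5 = 1.53e-22 J/K

1.53e-22


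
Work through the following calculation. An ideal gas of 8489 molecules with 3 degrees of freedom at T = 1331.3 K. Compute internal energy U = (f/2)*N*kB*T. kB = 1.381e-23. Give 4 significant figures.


Step 1: f/2 = 3/2 = 1.5
Step 2: N*kB*T = 8489*1.381e-23*1331.3 = 1.561e-16
Step 3: U = 1.5 * 1.561e-16 = 2.341e-16 J

2.341e-16


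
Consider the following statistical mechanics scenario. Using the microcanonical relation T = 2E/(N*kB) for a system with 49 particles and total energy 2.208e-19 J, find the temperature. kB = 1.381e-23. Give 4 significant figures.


Step 1: Numerator = 2*E = 2*2.208e-19 = 4.416e-19 J
Step 2: Denominator = N*kB = 49*1.381e-23 = 6.767e-22
Step 3: T = 4.416e-19 / 6.767e-22 = 652.6 K

652.6


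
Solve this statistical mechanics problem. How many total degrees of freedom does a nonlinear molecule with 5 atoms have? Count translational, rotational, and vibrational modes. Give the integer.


Step 1: Translational DOF = 3
Step 2: Rotational DOF (nonlinear) = 3
Step 3: Vibrational DOF = 3*5 - 6 = 9
Step 4: Total = 3 + 3 + 9 = 15

15


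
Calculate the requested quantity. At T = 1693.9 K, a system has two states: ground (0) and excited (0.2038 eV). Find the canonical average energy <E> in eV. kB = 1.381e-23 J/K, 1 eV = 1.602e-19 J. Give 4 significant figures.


Step 1: beta*E = 0.2038*1.602e-19/(1.381e-23*1693.9) = 1.396
Step 2: exp(-beta*E) = 0.2477
Step 3: <E> = 0.2038*0.2477/(1+0.2477) = 0.04045 eV

0.04045


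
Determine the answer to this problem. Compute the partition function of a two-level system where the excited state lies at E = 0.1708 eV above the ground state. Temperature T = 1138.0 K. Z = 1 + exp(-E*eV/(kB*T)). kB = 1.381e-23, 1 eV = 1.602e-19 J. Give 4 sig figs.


Step 1: Compute beta*E = E*eV/(kB*T) = 0.1708*1.602e-19/(1.381e-23*1138.0) = 1.741
Step 2: exp(-beta*E) = exp(-1.741) = 0.1753
Step 3: Z = 1 + 0.1753 = 1.175

1.175


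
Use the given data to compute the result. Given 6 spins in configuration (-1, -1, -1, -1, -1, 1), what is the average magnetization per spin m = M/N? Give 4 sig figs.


Step 1: Count up spins (+1): 1, down spins (-1): 5
Step 2: Total magnetization M = 1 - 5 = -4
Step 3: m = M/N = -4/6 = -0.6667

-0.6667


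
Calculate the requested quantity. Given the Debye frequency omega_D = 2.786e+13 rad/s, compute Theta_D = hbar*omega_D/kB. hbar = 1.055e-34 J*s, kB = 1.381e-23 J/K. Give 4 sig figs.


Step 1: hbar*omega_D = 1.055e-34 * 2.786e+13 = 2.939e-21 J
Step 2: Theta_D = 2.939e-21 / 1.381e-23
Step 3: Theta_D = 212.8 K

212.8


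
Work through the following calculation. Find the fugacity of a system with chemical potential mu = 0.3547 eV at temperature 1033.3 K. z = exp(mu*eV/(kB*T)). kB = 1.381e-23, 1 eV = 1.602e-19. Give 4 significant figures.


Step 1: Convert mu to Joules: 0.3547*1.602e-19 = 5.682e-20 J
Step 2: kB*T = 1.381e-23*1033.3 = 1.427e-20 J
Step 3: mu/(kB*T) = 3.982
Step 4: z = exp(3.982) = 53.63

53.63


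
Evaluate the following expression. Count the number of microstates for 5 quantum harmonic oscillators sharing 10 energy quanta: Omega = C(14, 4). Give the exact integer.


Step 1: Use binomial coefficient C(14, 4)
Step 2: Numerator = 14! / 10!
Step 3: Denominator = 4!
Step 4: Omega = 1001

1001


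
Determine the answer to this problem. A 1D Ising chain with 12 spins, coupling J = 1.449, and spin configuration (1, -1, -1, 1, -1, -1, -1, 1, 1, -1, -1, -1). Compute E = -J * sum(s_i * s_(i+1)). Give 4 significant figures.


Step 1: Nearest-neighbor products: -1, 1, -1, -1, 1, 1, -1, 1, -1, 1, 1
Step 2: Sum of products = 1
Step 3: E = -1.449 * 1 = -1.449

-1.449


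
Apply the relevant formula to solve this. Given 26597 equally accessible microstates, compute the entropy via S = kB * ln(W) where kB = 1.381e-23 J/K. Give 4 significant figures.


Step 1: ln(W) = ln(26597) = 10.19
Step 2: S = kB * ln(W) = 1.381e-23 * 10.19
Step 3: S = 1.407e-22 J/K

1.407e-22


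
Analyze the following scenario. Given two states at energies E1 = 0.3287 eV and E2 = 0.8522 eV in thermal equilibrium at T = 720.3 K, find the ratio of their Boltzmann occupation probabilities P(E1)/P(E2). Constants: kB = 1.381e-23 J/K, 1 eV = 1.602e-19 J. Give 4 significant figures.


Step 1: Compute energy difference dE = E1 - E2 = 0.3287 - 0.8522 = -0.5235 eV
Step 2: Convert to Joules: dE_J = -0.5235 * 1.602e-19 = -8.386e-20 J
Step 3: Compute exponent = -dE_J / (kB * T) = -(-8.386e-20) / (1.381e-23 * 720.3) = 8.431
Step 4: P(E1)/P(E2) = exp(8.431) = 4586

4586


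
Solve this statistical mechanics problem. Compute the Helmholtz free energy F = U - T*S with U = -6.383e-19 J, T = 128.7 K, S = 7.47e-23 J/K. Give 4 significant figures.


Step 1: T*S = 128.7 * 7.47e-23 = 9.614e-21 J
Step 2: F = U - T*S = -6.383e-19 - 9.614e-21
Step 3: F = -6.479e-19 J

-6.479e-19


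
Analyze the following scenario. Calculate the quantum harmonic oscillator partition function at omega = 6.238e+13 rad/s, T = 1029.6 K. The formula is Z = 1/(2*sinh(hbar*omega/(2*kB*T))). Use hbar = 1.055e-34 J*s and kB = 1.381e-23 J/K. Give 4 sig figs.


Step 1: Compute x = hbar*omega/(kB*T) = 1.055e-34*6.238e+13/(1.381e-23*1029.6) = 0.4628
Step 2: x/2 = 0.2314
Step 3: sinh(x/2) = 0.2335
Step 4: Z = 1/(2*0.2335) = 2.141

2.141


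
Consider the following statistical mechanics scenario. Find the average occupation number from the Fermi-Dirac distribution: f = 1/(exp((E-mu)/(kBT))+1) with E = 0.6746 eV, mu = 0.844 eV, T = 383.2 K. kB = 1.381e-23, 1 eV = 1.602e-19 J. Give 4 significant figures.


Step 1: (E - mu) = 0.6746 - 0.844 = -0.1694 eV
Step 2: Convert: (E-mu)*eV = -2.714e-20 J
Step 3: x = (E-mu)*eV/(kB*T) = -5.128
Step 4: f = 1/(exp(-5.128)+1) = 0.9941

0.9941


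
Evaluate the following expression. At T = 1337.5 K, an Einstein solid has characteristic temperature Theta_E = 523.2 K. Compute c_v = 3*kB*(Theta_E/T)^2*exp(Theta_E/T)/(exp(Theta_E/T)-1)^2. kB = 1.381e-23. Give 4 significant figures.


Step 1: x = Theta_E/T = 523.2/1337.5 = 0.3912
Step 2: x^2 = 0.153
Step 3: exp(x) = 1.479
Step 4: c_v = 3*1.381e-23*0.153*1.479/(1.479-1)^2 = 4.091e-23

4.091e-23


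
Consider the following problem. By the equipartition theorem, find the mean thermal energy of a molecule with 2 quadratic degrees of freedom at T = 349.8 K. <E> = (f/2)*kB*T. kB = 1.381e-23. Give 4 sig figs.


Step 1: f/2 = 2/2 = 1
Step 2: kB*T = 1.381e-23 * 349.8 = 4.831e-21
Step 3: <E> = 1 * 4.831e-21 = 4.831e-21 J

4.831e-21


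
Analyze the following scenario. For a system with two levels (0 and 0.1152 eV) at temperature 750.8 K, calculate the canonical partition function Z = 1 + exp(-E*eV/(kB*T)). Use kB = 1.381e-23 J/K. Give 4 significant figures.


Step 1: Compute beta*E = E*eV/(kB*T) = 0.1152*1.602e-19/(1.381e-23*750.8) = 1.78
Step 2: exp(-beta*E) = exp(-1.78) = 0.1687
Step 3: Z = 1 + 0.1687 = 1.169

1.169


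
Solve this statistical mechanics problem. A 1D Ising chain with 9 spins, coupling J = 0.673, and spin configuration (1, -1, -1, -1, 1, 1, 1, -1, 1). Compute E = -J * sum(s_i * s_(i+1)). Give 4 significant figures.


Step 1: Nearest-neighbor products: -1, 1, 1, -1, 1, 1, -1, -1
Step 2: Sum of products = 0
Step 3: E = -0.673 * 0 = 0

0


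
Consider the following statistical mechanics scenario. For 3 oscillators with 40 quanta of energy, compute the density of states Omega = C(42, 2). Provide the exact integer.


Step 1: Use binomial coefficient C(42, 2)
Step 2: Numerator = 42! / 40!
Step 3: Denominator = 2!
Step 4: Omega = 861

861


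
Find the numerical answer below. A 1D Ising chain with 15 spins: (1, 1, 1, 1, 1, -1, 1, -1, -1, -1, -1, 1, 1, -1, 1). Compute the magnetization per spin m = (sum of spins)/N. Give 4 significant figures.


Step 1: Count up spins (+1): 9, down spins (-1): 6
Step 2: Total magnetization M = 9 - 6 = 3
Step 3: m = M/N = 3/15 = 0.2

0.2


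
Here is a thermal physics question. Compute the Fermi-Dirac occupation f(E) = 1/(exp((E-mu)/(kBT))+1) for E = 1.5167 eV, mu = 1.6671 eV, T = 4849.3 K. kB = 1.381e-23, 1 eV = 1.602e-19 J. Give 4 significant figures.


Step 1: (E - mu) = 1.5167 - 1.6671 = -0.1504 eV
Step 2: Convert: (E-mu)*eV = -2.409e-20 J
Step 3: x = (E-mu)*eV/(kB*T) = -0.3598
Step 4: f = 1/(exp(-0.3598)+1) = 0.589

0.589


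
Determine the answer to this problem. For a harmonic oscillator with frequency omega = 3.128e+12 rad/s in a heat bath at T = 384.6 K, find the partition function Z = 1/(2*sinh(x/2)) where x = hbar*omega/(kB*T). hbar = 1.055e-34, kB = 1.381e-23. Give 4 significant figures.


Step 1: Compute x = hbar*omega/(kB*T) = 1.055e-34*3.128e+12/(1.381e-23*384.6) = 0.06213
Step 2: x/2 = 0.03107
Step 3: sinh(x/2) = 0.03107
Step 4: Z = 1/(2*0.03107) = 16.09

16.09


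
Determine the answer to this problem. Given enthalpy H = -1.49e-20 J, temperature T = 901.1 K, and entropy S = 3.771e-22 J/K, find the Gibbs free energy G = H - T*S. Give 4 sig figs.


Step 1: T*S = 901.1 * 3.771e-22 = 3.398e-19 J
Step 2: G = H - T*S = -1.49e-20 - 3.398e-19
Step 3: G = -3.547e-19 J

-3.547e-19


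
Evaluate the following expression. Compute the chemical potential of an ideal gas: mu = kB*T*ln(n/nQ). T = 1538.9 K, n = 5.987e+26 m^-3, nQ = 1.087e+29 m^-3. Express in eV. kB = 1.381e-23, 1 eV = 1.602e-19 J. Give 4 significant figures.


Step 1: n/nQ = 5.987e+26/1.087e+29 = 0.005508
Step 2: ln(n/nQ) = -5.202
Step 3: mu = kB*T*ln(n/nQ) = 2.125e-20*-5.202 = -1.105e-19 J
Step 4: Convert to eV: -1.105e-19/1.602e-19 = -0.69 eV

-0.69


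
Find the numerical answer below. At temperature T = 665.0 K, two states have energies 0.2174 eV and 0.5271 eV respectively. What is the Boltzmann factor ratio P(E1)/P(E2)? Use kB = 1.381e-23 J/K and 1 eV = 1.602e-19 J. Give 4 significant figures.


Step 1: Compute energy difference dE = E1 - E2 = 0.2174 - 0.5271 = -0.3097 eV
Step 2: Convert to Joules: dE_J = -0.3097 * 1.602e-19 = -4.961e-20 J
Step 3: Compute exponent = -dE_J / (kB * T) = -(-4.961e-20) / (1.381e-23 * 665.0) = 5.402
Step 4: P(E1)/P(E2) = exp(5.402) = 221.9

221.9


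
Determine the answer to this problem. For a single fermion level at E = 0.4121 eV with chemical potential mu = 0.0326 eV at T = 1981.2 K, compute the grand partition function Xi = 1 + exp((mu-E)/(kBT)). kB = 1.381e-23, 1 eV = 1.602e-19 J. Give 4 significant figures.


Step 1: (mu - E) = 0.0326 - 0.4121 = -0.3795 eV
Step 2: x = (mu-E)*eV/(kB*T) = -0.3795*1.602e-19/(1.381e-23*1981.2) = -2.222
Step 3: exp(x) = 0.1084
Step 4: Xi = 1 + 0.1084 = 1.108

1.108


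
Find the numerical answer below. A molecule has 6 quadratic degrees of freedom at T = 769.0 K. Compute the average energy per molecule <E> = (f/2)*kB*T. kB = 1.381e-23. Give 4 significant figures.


Step 1: f/2 = 6/2 = 3
Step 2: kB*T = 1.381e-23 * 769.0 = 1.062e-20
Step 3: <E> = 3 * 1.062e-20 = 3.186e-20 J

3.186e-20


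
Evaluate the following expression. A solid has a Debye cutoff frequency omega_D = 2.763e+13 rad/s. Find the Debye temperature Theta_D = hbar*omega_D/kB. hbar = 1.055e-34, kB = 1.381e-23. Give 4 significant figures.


Step 1: hbar*omega_D = 1.055e-34 * 2.763e+13 = 2.915e-21 J
Step 2: Theta_D = 2.915e-21 / 1.381e-23
Step 3: Theta_D = 211.1 K

211.1


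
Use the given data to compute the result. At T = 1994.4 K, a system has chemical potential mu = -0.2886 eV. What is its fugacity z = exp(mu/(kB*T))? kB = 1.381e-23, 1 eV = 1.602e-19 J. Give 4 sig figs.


Step 1: Convert mu to Joules: -0.2886*1.602e-19 = -4.623e-20 J
Step 2: kB*T = 1.381e-23*1994.4 = 2.754e-20 J
Step 3: mu/(kB*T) = -1.679
Step 4: z = exp(-1.679) = 0.1866

0.1866


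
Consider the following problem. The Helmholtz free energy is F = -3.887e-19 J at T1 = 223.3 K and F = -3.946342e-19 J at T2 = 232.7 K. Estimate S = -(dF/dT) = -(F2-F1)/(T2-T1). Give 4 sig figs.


Step 1: dF = F2 - F1 = -3.946342e-19 - (-3.887e-19) = -5.9342e-21 J
Step 2: dT = T2 - T1 = 232.7 - 223.3 = 9.4 K
Step 3: S = -dF/dT = -(-5.9342e-21)/9.4 = 6.313e-22 J/K

6.313e-22


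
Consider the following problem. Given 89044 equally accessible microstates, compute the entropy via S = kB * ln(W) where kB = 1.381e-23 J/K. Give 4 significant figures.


Step 1: ln(W) = ln(89044) = 11.4
Step 2: S = kB * ln(W) = 1.381e-23 * 11.4
Step 3: S = 1.574e-22 J/K

1.574e-22


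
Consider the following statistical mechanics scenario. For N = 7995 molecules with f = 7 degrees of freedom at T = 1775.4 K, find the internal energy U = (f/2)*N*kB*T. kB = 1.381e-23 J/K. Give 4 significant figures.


Step 1: f/2 = 7/2 = 3.5
Step 2: N*kB*T = 7995*1.381e-23*1775.4 = 1.96e-16
Step 3: U = 3.5 * 1.96e-16 = 6.861e-16 J

6.861e-16


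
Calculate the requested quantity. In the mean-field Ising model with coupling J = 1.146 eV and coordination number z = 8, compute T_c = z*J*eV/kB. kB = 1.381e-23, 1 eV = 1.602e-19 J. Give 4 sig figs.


Step 1: z*J = 8*1.146 = 9.168 eV
Step 2: Convert to Joules: 9.168*1.602e-19 = 1.469e-18 J
Step 3: T_c = 1.469e-18 / 1.381e-23 = 1.064e+05 K

1.064e+05


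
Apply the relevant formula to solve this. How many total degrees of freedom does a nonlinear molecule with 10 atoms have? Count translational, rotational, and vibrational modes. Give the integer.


Step 1: Translational DOF = 3
Step 2: Rotational DOF (nonlinear) = 3
Step 3: Vibrational DOF = 3*10 - 6 = 24
Step 4: Total = 3 + 3 + 24 = 30

30


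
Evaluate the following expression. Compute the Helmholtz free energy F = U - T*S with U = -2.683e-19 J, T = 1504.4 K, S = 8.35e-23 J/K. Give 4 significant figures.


Step 1: T*S = 1504.4 * 8.35e-23 = 1.256e-19 J
Step 2: F = U - T*S = -2.683e-19 - 1.256e-19
Step 3: F = -3.939e-19 J

-3.939e-19


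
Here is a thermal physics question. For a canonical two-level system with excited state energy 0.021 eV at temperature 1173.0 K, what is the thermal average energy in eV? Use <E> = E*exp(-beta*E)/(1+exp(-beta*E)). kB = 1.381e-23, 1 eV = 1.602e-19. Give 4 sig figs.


Step 1: beta*E = 0.021*1.602e-19/(1.381e-23*1173.0) = 0.2077
Step 2: exp(-beta*E) = 0.8125
Step 3: <E> = 0.021*0.8125/(1+0.8125) = 0.009414 eV

0.009414


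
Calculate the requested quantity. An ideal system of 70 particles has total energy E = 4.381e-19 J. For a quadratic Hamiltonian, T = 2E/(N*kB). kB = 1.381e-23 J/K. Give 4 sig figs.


Step 1: Numerator = 2*E = 2*4.381e-19 = 8.762e-19 J
Step 2: Denominator = N*kB = 70*1.381e-23 = 9.667e-22
Step 3: T = 8.762e-19 / 9.667e-22 = 906.4 K

906.4


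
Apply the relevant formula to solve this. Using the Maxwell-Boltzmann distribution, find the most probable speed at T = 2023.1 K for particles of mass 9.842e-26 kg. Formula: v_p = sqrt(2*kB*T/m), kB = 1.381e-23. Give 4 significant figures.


Step 1: Numerator = 2*kB*T = 2*1.381e-23*2023.1 = 5.588e-20
Step 2: Ratio = 5.588e-20 / 9.842e-26 = 5.678e+05
Step 3: v_p = sqrt(5.678e+05) = 753.5 m/s

753.5


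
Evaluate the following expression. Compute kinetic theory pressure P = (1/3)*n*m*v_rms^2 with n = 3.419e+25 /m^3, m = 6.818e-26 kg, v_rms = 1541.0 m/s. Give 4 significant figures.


Step 1: v_rms^2 = 1541.0^2 = 2.375e+06
Step 2: n*m = 3.419e+25*6.818e-26 = 2.331
Step 3: P = (1/3)*2.331*2.375e+06 = 1.845e+06 Pa

1.845e+06


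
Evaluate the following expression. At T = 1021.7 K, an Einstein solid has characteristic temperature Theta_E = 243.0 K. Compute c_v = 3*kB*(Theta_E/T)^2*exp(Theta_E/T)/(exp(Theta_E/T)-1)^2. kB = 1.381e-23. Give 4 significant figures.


Step 1: x = Theta_E/T = 243.0/1021.7 = 0.2378
Step 2: x^2 = 0.05657
Step 3: exp(x) = 1.269
Step 4: c_v = 3*1.381e-23*0.05657*1.269/(1.269-1)^2 = 4.124e-23

4.124e-23


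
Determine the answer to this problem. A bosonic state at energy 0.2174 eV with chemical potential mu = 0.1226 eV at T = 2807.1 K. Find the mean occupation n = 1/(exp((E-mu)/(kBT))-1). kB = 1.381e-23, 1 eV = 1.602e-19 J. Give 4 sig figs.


Step 1: (E - mu) = 0.0948 eV
Step 2: x = (E-mu)*eV/(kB*T) = 0.0948*1.602e-19/(1.381e-23*2807.1) = 0.3918
Step 3: exp(x) = 1.48
Step 4: n = 1/(exp(x)-1) = 2.085

2.085


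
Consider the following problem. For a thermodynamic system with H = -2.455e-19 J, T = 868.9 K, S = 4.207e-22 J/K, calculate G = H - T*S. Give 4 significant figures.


Step 1: T*S = 868.9 * 4.207e-22 = 3.655e-19 J
Step 2: G = H - T*S = -2.455e-19 - 3.655e-19
Step 3: G = -6.11e-19 J

-6.11e-19


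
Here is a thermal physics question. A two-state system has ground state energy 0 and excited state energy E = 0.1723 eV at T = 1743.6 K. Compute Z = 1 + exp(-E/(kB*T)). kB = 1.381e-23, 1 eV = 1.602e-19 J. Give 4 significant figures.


Step 1: Compute beta*E = E*eV/(kB*T) = 0.1723*1.602e-19/(1.381e-23*1743.6) = 1.146
Step 2: exp(-beta*E) = exp(-1.146) = 0.3178
Step 3: Z = 1 + 0.3178 = 1.318

1.318


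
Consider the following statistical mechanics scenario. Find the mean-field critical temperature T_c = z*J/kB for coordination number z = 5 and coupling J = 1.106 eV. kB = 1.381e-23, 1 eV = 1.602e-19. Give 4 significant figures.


Step 1: z*J = 5*1.106 = 5.53 eV
Step 2: Convert to Joules: 5.53*1.602e-19 = 8.859e-19 J
Step 3: T_c = 8.859e-19 / 1.381e-23 = 6.415e+04 K

6.415e+04


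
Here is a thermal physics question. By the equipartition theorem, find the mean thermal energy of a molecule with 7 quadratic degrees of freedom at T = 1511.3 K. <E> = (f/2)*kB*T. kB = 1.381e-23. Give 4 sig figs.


Step 1: f/2 = 7/2 = 3.5
Step 2: kB*T = 1.381e-23 * 1511.3 = 2.087e-20
Step 3: <E> = 3.5 * 2.087e-20 = 7.305e-20 J

7.305e-20


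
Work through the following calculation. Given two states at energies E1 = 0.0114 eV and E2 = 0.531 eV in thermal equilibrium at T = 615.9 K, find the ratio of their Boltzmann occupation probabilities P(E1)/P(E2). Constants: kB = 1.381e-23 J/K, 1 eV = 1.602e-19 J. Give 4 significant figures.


Step 1: Compute energy difference dE = E1 - E2 = 0.0114 - 0.531 = -0.5196 eV
Step 2: Convert to Joules: dE_J = -0.5196 * 1.602e-19 = -8.324e-20 J
Step 3: Compute exponent = -dE_J / (kB * T) = -(-8.324e-20) / (1.381e-23 * 615.9) = 9.787
Step 4: P(E1)/P(E2) = exp(9.787) = 1.779e+04

1.779e+04
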